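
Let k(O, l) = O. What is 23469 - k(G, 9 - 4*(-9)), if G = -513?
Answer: 23982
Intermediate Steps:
23469 - k(G, 9 - 4*(-9)) = 23469 - 1*(-513) = 23469 + 513 = 23982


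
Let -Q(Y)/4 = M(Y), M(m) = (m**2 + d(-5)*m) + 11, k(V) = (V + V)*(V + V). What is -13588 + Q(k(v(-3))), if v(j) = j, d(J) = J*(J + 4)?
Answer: -19536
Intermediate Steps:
d(J) = J*(4 + J)
k(V) = 4*V**2 (k(V) = (2*V)*(2*V) = 4*V**2)
M(m) = 11 + m**2 + 5*m (M(m) = (m**2 + (-5*(4 - 5))*m) + 11 = (m**2 + (-5*(-1))*m) + 11 = (m**2 + 5*m) + 11 = 11 + m**2 + 5*m)
Q(Y) = -44 - 20*Y - 4*Y**2 (Q(Y) = -4*(11 + Y**2 + 5*Y) = -44 - 20*Y - 4*Y**2)
-13588 + Q(k(v(-3))) = -13588 + (-44 - 80*(-3)**2 - 4*(4*(-3)**2)**2) = -13588 + (-44 - 80*9 - 4*(4*9)**2) = -13588 + (-44 - 20*36 - 4*36**2) = -13588 + (-44 - 720 - 4*1296) = -13588 + (-44 - 720 - 5184) = -13588 - 5948 = -19536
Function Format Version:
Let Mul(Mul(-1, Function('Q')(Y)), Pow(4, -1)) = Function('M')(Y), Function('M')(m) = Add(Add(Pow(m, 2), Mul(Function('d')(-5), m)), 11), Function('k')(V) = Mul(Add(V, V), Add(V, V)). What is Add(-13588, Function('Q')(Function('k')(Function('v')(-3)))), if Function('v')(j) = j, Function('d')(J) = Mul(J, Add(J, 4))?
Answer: -19536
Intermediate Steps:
Function('d')(J) = Mul(J, Add(4, J))
Function('k')(V) = Mul(4, Pow(V, 2)) (Function('k')(V) = Mul(Mul(2, V), Mul(2, V)) = Mul(4, Pow(V, 2)))
Function('M')(m) = Add(11, Pow(m, 2), Mul(5, m)) (Function('M')(m) = Add(Add(Pow(m, 2), Mul(Mul(-5, Add(4, -5)), m)), 11) = Add(Add(Pow(m, 2), Mul(Mul(-5, -1), m)), 11) = Add(Add(Pow(m, 2), Mul(5, m)), 11) = Add(11, Pow(m, 2), Mul(5, m)))
Function('Q')(Y) = Add(-44, Mul(-20, Y), Mul(-4, Pow(Y, 2))) (Function('Q')(Y) = Mul(-4, Add(11, Pow(Y, 2), Mul(5, Y))) = Add(-44, Mul(-20, Y), Mul(-4, Pow(Y, 2))))
Add(-13588, Function('Q')(Function('k')(Function('v')(-3)))) = Add(-13588, Add(-44, Mul(-20, Mul(4, Pow(-3, 2))), Mul(-4, Pow(Mul(4, Pow(-3, 2)), 2)))) = Add(-13588, Add(-44, Mul(-20, Mul(4, 9)), Mul(-4, Pow(Mul(4, 9), 2)))) = Add(-13588, Add(-44, Mul(-20, 36), Mul(-4, Pow(36, 2)))) = Add(-13588, Add(-44, -720, Mul(-4, 1296))) = Add(-13588, Add(-44, -720, -5184)) = Add(-13588, -5948) = -19536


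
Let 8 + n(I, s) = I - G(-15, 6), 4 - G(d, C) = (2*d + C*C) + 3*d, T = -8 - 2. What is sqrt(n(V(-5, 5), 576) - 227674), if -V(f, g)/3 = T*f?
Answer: 5*I*sqrt(9115) ≈ 477.36*I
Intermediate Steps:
T = -10
G(d, C) = 4 - C**2 - 5*d (G(d, C) = 4 - ((2*d + C*C) + 3*d) = 4 - ((2*d + C**2) + 3*d) = 4 - ((C**2 + 2*d) + 3*d) = 4 - (C**2 + 5*d) = 4 + (-C**2 - 5*d) = 4 - C**2 - 5*d)
V(f, g) = 30*f (V(f, g) = -(-30)*f = 30*f)
n(I, s) = -51 + I (n(I, s) = -8 + (I - (4 - 1*6**2 - 5*(-15))) = -8 + (I - (4 - 1*36 + 75)) = -8 + (I - (4 - 36 + 75)) = -8 + (I - 1*43) = -8 + (I - 43) = -8 + (-43 + I) = -51 + I)
sqrt(n(V(-5, 5), 576) - 227674) = sqrt((-51 + 30*(-5)) - 227674) = sqrt((-51 - 150) - 227674) = sqrt(-201 - 227674) = sqrt(-227875) = 5*I*sqrt(9115)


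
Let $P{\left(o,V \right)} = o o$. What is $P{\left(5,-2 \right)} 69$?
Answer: $1725$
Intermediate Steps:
$P{\left(o,V \right)} = o^{2}$
$P{\left(5,-2 \right)} 69 = 5^{2} \cdot 69 = 25 \cdot 69 = 1725$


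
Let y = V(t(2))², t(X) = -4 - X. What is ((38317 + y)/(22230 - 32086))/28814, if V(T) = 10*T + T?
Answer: -42673/283990784 ≈ -0.00015026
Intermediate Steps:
V(T) = 11*T
y = 4356 (y = (11*(-4 - 1*2))² = (11*(-4 - 2))² = (11*(-6))² = (-66)² = 4356)
((38317 + y)/(22230 - 32086))/28814 = ((38317 + 4356)/(22230 - 32086))/28814 = (42673/(-9856))*(1/28814) = (42673*(-1/9856))*(1/28814) = -42673/9856*1/28814 = -42673/283990784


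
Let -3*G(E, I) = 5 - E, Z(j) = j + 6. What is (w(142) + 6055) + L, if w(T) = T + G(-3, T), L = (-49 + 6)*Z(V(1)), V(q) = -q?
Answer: 17938/3 ≈ 5979.3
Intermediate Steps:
Z(j) = 6 + j
G(E, I) = -5/3 + E/3 (G(E, I) = -(5 - E)/3 = -5/3 + E/3)
L = -215 (L = (-49 + 6)*(6 - 1*1) = -43*(6 - 1) = -43*5 = -215)
w(T) = -8/3 + T (w(T) = T + (-5/3 + (1/3)*(-3)) = T + (-5/3 - 1) = T - 8/3 = -8/3 + T)
(w(142) + 6055) + L = ((-8/3 + 142) + 6055) - 215 = (418/3 + 6055) - 215 = 18583/3 - 215 = 17938/3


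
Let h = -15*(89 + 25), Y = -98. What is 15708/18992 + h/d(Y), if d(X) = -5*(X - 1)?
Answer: -137227/52228 ≈ -2.6275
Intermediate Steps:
h = -1710 (h = -15*114 = -1710)
d(X) = 5 - 5*X (d(X) = -5*(-1 + X) = 5 - 5*X)
15708/18992 + h/d(Y) = 15708/18992 - 1710/(5 - 5*(-98)) = 15708*(1/18992) - 1710/(5 + 490) = 3927/4748 - 1710/495 = 3927/4748 - 1710*1/495 = 3927/4748 - 38/11 = -137227/52228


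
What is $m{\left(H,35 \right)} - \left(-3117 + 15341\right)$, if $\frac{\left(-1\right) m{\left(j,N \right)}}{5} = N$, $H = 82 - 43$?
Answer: $-12399$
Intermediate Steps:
$H = 39$ ($H = 82 - 43 = 39$)
$m{\left(j,N \right)} = - 5 N$
$m{\left(H,35 \right)} - \left(-3117 + 15341\right) = \left(-5\right) 35 - \left(-3117 + 15341\right) = -175 - 12224 = -12399$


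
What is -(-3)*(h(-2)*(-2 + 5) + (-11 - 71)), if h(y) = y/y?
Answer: -237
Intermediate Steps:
h(y) = 1
-(-3)*(h(-2)*(-2 + 5) + (-11 - 71)) = -(-3)*(1*(-2 + 5) + (-11 - 71)) = -(-3)*(1*3 - 82) = -(-3)*(3 - 82) = -(-3)*(-79) = -1*237 = -237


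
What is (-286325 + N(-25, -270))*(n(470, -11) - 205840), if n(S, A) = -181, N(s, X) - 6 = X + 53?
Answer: 59032433256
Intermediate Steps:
N(s, X) = 59 + X (N(s, X) = 6 + (X + 53) = 6 + (53 + X) = 59 + X)
(-286325 + N(-25, -270))*(n(470, -11) - 205840) = (-286325 + (59 - 270))*(-181 - 205840) = (-286325 - 211)*(-206021) = -286536*(-206021) = 59032433256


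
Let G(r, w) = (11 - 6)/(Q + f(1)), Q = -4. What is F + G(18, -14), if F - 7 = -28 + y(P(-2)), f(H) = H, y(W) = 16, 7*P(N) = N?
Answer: -20/3 ≈ -6.6667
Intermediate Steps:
P(N) = N/7
G(r, w) = -5/3 (G(r, w) = (11 - 6)/(-4 + 1) = 5/(-3) = 5*(-⅓) = -5/3)
F = -5 (F = 7 + (-28 + 16) = 7 - 12 = -5)
F + G(18, -14) = -5 - 5/3 = -20/3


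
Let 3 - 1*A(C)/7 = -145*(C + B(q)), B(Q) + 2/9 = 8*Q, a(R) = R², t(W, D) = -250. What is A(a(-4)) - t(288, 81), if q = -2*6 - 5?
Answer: -1095791/9 ≈ -1.2175e+5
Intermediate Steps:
q = -17 (q = -12 - 5 = -17)
B(Q) = -2/9 + 8*Q
A(C) = -1244201/9 + 1015*C (A(C) = 21 - (-1015)*(C + (-2/9 + 8*(-17))) = 21 - (-1015)*(C + (-2/9 - 136)) = 21 - (-1015)*(C - 1226/9) = 21 - (-1015)*(-1226/9 + C) = 21 - 7*(177770/9 - 145*C) = 21 + (-1244390/9 + 1015*C) = -1244201/9 + 1015*C)
A(a(-4)) - t(288, 81) = (-1244201/9 + 1015*(-4)²) - 1*(-250) = (-1244201/9 + 1015*16) + 250 = (-1244201/9 + 16240) + 250 = -1098041/9 + 250 = -1095791/9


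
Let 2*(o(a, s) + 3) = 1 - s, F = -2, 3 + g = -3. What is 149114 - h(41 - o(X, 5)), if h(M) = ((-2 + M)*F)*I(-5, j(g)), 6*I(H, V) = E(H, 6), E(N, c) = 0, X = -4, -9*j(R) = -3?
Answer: 149114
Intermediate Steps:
g = -6 (g = -3 - 3 = -6)
j(R) = ⅓ (j(R) = -⅑*(-3) = ⅓)
I(H, V) = 0 (I(H, V) = (⅙)*0 = 0)
o(a, s) = -5/2 - s/2 (o(a, s) = -3 + (1 - s)/2 = -3 + (½ - s/2) = -5/2 - s/2)
h(M) = 0 (h(M) = ((-2 + M)*(-2))*0 = (4 - 2*M)*0 = 0)
149114 - h(41 - o(X, 5)) = 149114 - 1*0 = 149114 + 0 = 149114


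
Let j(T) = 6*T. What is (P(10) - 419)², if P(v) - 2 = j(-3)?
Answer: 189225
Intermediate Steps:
P(v) = -16 (P(v) = 2 + 6*(-3) = 2 - 18 = -16)
(P(10) - 419)² = (-16 - 419)² = (-435)² = 189225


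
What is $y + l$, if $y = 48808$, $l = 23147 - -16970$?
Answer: $88925$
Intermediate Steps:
$l = 40117$ ($l = 23147 + 16970 = 40117$)
$y + l = 48808 + 40117 = 88925$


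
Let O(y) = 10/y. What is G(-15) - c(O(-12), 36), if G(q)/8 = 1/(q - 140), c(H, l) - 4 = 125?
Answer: -20003/155 ≈ -129.05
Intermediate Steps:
c(H, l) = 129 (c(H, l) = 4 + 125 = 129)
G(q) = 8/(-140 + q) (G(q) = 8/(q - 140) = 8/(-140 + q))
G(-15) - c(O(-12), 36) = 8/(-140 - 15) - 1*129 = 8/(-155) - 129 = 8*(-1/155) - 129 = -8/155 - 129 = -20003/155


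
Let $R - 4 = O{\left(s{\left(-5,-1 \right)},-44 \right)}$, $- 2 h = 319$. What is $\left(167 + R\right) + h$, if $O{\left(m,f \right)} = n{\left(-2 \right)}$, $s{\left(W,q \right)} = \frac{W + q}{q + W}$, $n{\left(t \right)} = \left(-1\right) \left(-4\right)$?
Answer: $\frac{31}{2} \approx 15.5$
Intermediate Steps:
$h = - \frac{319}{2}$ ($h = \left(- \frac{1}{2}\right) 319 = - \frac{319}{2} \approx -159.5$)
$n{\left(t \right)} = 4$
$s{\left(W,q \right)} = 1$ ($s{\left(W,q \right)} = \frac{W + q}{W + q} = 1$)
$O{\left(m,f \right)} = 4$
$R = 8$ ($R = 4 + 4 = 8$)
$\left(167 + R\right) + h = \left(167 + 8\right) - \frac{319}{2} = 175 - \frac{319}{2} = \frac{31}{2}$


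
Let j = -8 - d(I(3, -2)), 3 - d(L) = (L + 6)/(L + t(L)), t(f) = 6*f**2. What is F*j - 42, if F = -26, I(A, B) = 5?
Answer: 37534/155 ≈ 242.15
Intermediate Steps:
d(L) = 3 - (6 + L)/(L + 6*L**2) (d(L) = 3 - (L + 6)/(L + 6*L**2) = 3 - (6 + L)/(L + 6*L**2))
j = -1694/155 (j = -8 - 2*(-3 + 5 + 9*5**2)/(5*(1 + 6*5)) = -8 - 2*(-3 + 5 + 9*25)/(5*(1 + 30)) = -8 - 2*(-3 + 5 + 225)/(5*31) = -8 - 2*227/(5*31) = -8 - 1*454/155 = -8 - 454/155 = -1694/155 ≈ -10.929)
F*j - 42 = -26*(-1694/155) - 42 = 44044/155 - 42 = 37534/155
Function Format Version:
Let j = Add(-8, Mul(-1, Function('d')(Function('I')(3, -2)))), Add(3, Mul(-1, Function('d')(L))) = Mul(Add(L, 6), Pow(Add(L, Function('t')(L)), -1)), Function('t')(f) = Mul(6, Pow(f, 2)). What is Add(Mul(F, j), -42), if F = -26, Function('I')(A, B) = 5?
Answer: Rational(37534, 155) ≈ 242.15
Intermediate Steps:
Function('d')(L) = Add(3, Mul(-1, Pow(Add(L, Mul(6, Pow(L, 2))), -1), Add(6, L))) (Function('d')(L) = Add(3, Mul(-1, Mul(Add(L, 6), Pow(Add(L, Mul(6, Pow(L, 2))), -1)))) = Add(3, Mul(-1, Mul(Add(6, L), Pow(Add(L, Mul(6, Pow(L, 2))), -1)))) = Add(3, Mul(-1, Mul(Pow(Add(L, Mul(6, Pow(L, 2))), -1), Add(6, L)))) = Add(3, Mul(-1, Pow(Add(L, Mul(6, Pow(L, 2))), -1), Add(6, L))))
j = Rational(-1694, 155) (j = Add(-8, Mul(-1, Mul(2, Pow(5, -1), Pow(Add(1, Mul(6, 5)), -1), Add(-3, 5, Mul(9, Pow(5, 2)))))) = Add(-8, Mul(-1, Mul(2, Rational(1, 5), Pow(Add(1, 30), -1), Add(-3, 5, Mul(9, 25))))) = Add(-8, Mul(-1, Mul(2, Rational(1, 5), Pow(31, -1), Add(-3, 5, 225)))) = Add(-8, Mul(-1, Mul(2, Rational(1, 5), Rational(1, 31), 227))) = Add(-8, Mul(-1, Rational(454, 155))) = Add(-8, Rational(-454, 155)) = Rational(-1694, 155) ≈ -10.929)
Add(Mul(F, j), -42) = Add(Mul(-26, Rational(-1694, 155)), -42) = Add(Rational(44044, 155), -42) = Rational(37534, 155)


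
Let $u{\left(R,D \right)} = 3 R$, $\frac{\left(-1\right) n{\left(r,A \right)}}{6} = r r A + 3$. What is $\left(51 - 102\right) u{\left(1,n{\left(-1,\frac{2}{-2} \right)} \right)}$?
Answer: $-153$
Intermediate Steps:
$n{\left(r,A \right)} = -18 - 6 A r^{2}$ ($n{\left(r,A \right)} = - 6 \left(r r A + 3\right) = - 6 \left(r^{2} A + 3\right) = - 6 \left(A r^{2} + 3\right) = - 6 \left(3 + A r^{2}\right) = -18 - 6 A r^{2}$)
$\left(51 - 102\right) u{\left(1,n{\left(-1,\frac{2}{-2} \right)} \right)} = \left(51 - 102\right) 3 \cdot 1 = \left(-51\right) 3 = -153$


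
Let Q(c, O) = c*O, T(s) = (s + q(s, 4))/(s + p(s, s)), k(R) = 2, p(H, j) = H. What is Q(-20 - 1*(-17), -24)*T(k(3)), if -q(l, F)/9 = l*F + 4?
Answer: -1908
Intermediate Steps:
q(l, F) = -36 - 9*F*l (q(l, F) = -9*(l*F + 4) = -9*(F*l + 4) = -9*(4 + F*l) = -36 - 9*F*l)
T(s) = (-36 - 35*s)/(2*s) (T(s) = (s + (-36 - 9*4*s))/(s + s) = (s + (-36 - 36*s))/((2*s)) = (-36 - 35*s)*(1/(2*s)) = (-36 - 35*s)/(2*s))
Q(c, O) = O*c
Q(-20 - 1*(-17), -24)*T(k(3)) = (-24*(-20 - 1*(-17)))*(-35/2 - 18/2) = (-24*(-20 + 17))*(-35/2 - 18*1/2) = (-24*(-3))*(-35/2 - 9) = 72*(-53/2) = -1908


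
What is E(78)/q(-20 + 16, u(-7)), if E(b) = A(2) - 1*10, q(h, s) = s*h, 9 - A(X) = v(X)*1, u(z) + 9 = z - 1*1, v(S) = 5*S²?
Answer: -21/68 ≈ -0.30882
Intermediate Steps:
u(z) = -10 + z (u(z) = -9 + (z - 1*1) = -9 + (z - 1) = -9 + (-1 + z) = -10 + z)
A(X) = 9 - 5*X²
q(h, s) = h*s
E(b) = -21 (E(b) = (9 - 5*2²) - 1*10 = (9 - 5*4) - 10 = (9 - 20) - 10 = -11 - 10 = -21)
E(78)/q(-20 + 16, u(-7)) = -21*1/((-20 + 16)*(-10 - 7)) = -21/((-4*(-17))) = -21/68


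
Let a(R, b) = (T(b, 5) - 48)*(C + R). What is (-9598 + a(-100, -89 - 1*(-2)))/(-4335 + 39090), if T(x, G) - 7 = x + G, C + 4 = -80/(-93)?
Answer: 95734/1077405 ≈ 0.088856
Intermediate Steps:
C = -292/93 (C = -4 - 80/(-93) = -4 - 80*(-1/93) = -4 + 80/93 = -292/93 ≈ -3.1398)
T(x, G) = 7 + G + x (T(x, G) = 7 + (x + G) = 7 + (G + x) = 7 + G + x)
a(R, b) = (-36 + b)*(-292/93 + R) (a(R, b) = ((7 + 5 + b) - 48)*(-292/93 + R) = ((12 + b) - 48)*(-292/93 + R) = (-36 + b)*(-292/93 + R))
(-9598 + a(-100, -89 - 1*(-2)))/(-4335 + 39090) = (-9598 + (3504/31 - 36*(-100) - 292*(-89 - 1*(-2))/93 - 100*(-89 - 1*(-2))))/(-4335 + 39090) = (-9598 + (3504/31 + 3600 - 292*(-89 + 2)/93 - 100*(-89 + 2)))/34755 = (-9598 + (3504/31 + 3600 - 292/93*(-87) - 100*(-87)))*(1/34755) = (-9598 + (3504/31 + 3600 + 8468/31 + 8700))*(1/34755) = (-9598 + 393272/31)*(1/34755) = (95734/31)*(1/34755) = 95734/1077405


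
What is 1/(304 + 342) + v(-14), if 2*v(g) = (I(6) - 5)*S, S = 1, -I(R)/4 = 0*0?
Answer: -807/323 ≈ -2.4985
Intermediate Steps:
I(R) = 0 (I(R) = -0*0 = -4*0 = 0)
v(g) = -5/2 (v(g) = ((0 - 5)*1)/2 = (-5*1)/2 = (½)*(-5) = -5/2)
1/(304 + 342) + v(-14) = 1/(304 + 342) - 5/2 = 1/646 - 5/2 = -807/323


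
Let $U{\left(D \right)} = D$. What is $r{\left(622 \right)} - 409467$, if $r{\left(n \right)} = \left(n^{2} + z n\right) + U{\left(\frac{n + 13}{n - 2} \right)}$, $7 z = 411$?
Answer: $\frac{12098453}{868} \approx 13938.0$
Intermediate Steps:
$z = \frac{411}{7}$ ($z = \frac{1}{7} \cdot 411 = \frac{411}{7} \approx 58.714$)
$r{\left(n \right)} = n^{2} + \frac{411 n}{7} + \frac{13 + n}{-2 + n}$ ($r{\left(n \right)} = \left(n^{2} + \frac{411 n}{7}\right) + \frac{n + 13}{n - 2} = \left(n^{2} + \frac{411 n}{7}\right) + \frac{13 + n}{-2 + n} = n^{2} + \frac{411 n}{7} + \frac{13 + n}{-2 + n}$)
$r{\left(622 \right)} - 409467 = \frac{13 + 622 + \frac{1}{7} \cdot 622 \left(-2 + 622\right) \left(411 + 7 \cdot 622\right)}{-2 + 622} - 409467 = \frac{13 + 622 + \frac{1}{7} \cdot 622 \cdot 620 \left(411 + 4354\right)}{620} - 409467 = \frac{13 + 622 + \frac{1}{7} \cdot 622 \cdot 620 \cdot 4765}{620} - 409467 = \frac{13 + 622 + \frac{1837574600}{7}}{620} - 409467 = \frac{1}{620} \cdot \frac{1837579045}{7} - 409467 = \frac{367515809}{868} - 409467 = \frac{12098453}{868}$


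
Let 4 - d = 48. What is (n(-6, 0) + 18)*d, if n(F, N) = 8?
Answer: -1144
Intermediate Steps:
d = -44 (d = 4 - 1*48 = 4 - 48 = -44)
(n(-6, 0) + 18)*d = (8 + 18)*(-44) = 26*(-44) = -1144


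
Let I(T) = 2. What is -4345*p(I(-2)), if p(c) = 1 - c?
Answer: 4345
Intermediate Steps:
-4345*p(I(-2)) = -4345*(1 - 1*2) = -4345*(1 - 2) = -4345*(-1) = 4345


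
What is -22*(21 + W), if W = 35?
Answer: -1232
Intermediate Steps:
-22*(21 + W) = -22*(21 + 35) = -22*56 = -1232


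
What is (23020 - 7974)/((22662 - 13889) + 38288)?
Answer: 15046/47061 ≈ 0.31971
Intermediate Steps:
(23020 - 7974)/((22662 - 13889) + 38288) = 15046/(8773 + 38288) = 15046/47061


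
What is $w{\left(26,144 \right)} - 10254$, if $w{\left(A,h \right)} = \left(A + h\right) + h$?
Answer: $-9940$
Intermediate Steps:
$w{\left(A,h \right)} = A + 2 h$
$w{\left(26,144 \right)} - 10254 = \left(26 + 2 \cdot 144\right) - 10254 = \left(26 + 288\right) - 10254 = 314 - 10254 = -9940$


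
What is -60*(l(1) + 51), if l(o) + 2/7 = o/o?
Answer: -21720/7 ≈ -3102.9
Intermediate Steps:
l(o) = 5/7 (l(o) = -2/7 + o/o = -2/7 + 1 = 5/7)
-60*(l(1) + 51) = -60*(5/7 + 51) = -60*362/7 = -21720/7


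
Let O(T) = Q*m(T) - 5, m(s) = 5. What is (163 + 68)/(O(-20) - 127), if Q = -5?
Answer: -231/157 ≈ -1.4713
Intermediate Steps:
O(T) = -30 (O(T) = -5*5 - 5 = -25 - 5 = -30)
(163 + 68)/(O(-20) - 127) = (163 + 68)/(-30 - 127) = 231/(-157) = 231*(-1/157) = -231/157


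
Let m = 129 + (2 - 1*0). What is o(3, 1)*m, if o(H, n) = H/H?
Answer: 131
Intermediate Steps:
m = 131 (m = 129 + (2 + 0) = 129 + 2 = 131)
o(H, n) = 1
o(3, 1)*m = 1*131 = 131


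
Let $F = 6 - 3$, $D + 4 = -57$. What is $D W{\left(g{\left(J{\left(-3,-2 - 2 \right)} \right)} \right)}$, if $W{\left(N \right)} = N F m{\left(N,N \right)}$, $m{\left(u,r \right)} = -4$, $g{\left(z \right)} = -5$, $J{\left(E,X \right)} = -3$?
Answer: $-3660$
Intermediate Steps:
$D = -61$ ($D = -4 - 57 = -61$)
$F = 3$ ($F = 6 - 3 = 3$)
$W{\left(N \right)} = - 12 N$ ($W{\left(N \right)} = N 3 \left(-4\right) = 3 N \left(-4\right) = - 12 N$)
$D W{\left(g{\left(J{\left(-3,-2 - 2 \right)} \right)} \right)} = - 61 \left(\left(-12\right) \left(-5\right)\right) = \left(-61\right) 60 = -3660$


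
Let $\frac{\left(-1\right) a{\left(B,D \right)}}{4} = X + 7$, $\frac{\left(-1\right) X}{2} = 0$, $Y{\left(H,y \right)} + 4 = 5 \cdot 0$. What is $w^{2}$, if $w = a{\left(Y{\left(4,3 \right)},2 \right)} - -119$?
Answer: $8281$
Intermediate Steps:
$Y{\left(H,y \right)} = -4$ ($Y{\left(H,y \right)} = -4 + 5 \cdot 0 = -4 + 0 = -4$)
$X = 0$ ($X = \left(-2\right) 0 = 0$)
$a{\left(B,D \right)} = -28$ ($a{\left(B,D \right)} = - 4 \left(0 + 7\right) = \left(-4\right) 7 = -28$)
$w = 91$ ($w = -28 - -119 = -28 + 119 = 91$)
$w^{2} = 91^{2} = 8281$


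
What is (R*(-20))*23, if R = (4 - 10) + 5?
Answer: 460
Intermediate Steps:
R = -1 (R = -6 + 5 = -1)
(R*(-20))*23 = -1*(-20)*23 = 20*23 = 460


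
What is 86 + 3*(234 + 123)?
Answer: 1157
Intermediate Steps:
86 + 3*(234 + 123) = 86 + 3*357 = 86 + 1071 = 1157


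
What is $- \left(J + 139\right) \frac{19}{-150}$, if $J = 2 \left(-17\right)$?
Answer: $\frac{133}{10} \approx 13.3$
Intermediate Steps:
$J = -34$
$- \left(J + 139\right) \frac{19}{-150} = - \left(-34 + 139\right) \frac{19}{-150} = - 105 \cdot 19 \left(- \frac{1}{150}\right) = - \frac{105 \left(-19\right)}{150} = \left(-1\right) \left(- \frac{133}{10}\right) = \frac{133}{10}$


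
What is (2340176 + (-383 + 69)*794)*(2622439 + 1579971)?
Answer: 8786650972600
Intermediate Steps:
(2340176 + (-383 + 69)*794)*(2622439 + 1579971) = (2340176 - 314*794)*4202410 = (2340176 - 249316)*4202410 = 2090860*4202410 = 8786650972600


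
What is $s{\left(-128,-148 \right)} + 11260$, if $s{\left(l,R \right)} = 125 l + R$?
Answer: $-4888$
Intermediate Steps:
$s{\left(l,R \right)} = R + 125 l$
$s{\left(-128,-148 \right)} + 11260 = \left(-148 + 125 \left(-128\right)\right) + 11260 = \left(-148 - 16000\right) + 11260 = -16148 + 11260 = -4888$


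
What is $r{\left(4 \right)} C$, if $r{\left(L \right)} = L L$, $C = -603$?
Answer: $-9648$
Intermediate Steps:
$r{\left(L \right)} = L^{2}$
$r{\left(4 \right)} C = 4^{2} \left(-603\right) = 16 \left(-603\right) = -9648$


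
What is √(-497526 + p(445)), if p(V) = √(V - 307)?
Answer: √(-497526 + √138) ≈ 705.35*I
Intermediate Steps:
p(V) = √(-307 + V)
√(-497526 + p(445)) = √(-497526 + √(-307 + 445)) = √(-497526 + √138)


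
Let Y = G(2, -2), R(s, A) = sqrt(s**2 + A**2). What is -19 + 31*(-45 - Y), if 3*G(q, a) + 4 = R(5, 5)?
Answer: -4118/3 - 155*sqrt(2)/3 ≈ -1445.7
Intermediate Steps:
R(s, A) = sqrt(A**2 + s**2)
G(q, a) = -4/3 + 5*sqrt(2)/3 (G(q, a) = -4/3 + sqrt(5**2 + 5**2)/3 = -4/3 + sqrt(25 + 25)/3 = -4/3 + sqrt(50)/3 = -4/3 + (5*sqrt(2))/3 = -4/3 + 5*sqrt(2)/3)
Y = -4/3 + 5*sqrt(2)/3 ≈ 1.0237
-19 + 31*(-45 - Y) = -19 + 31*(-45 - (-4/3 + 5*sqrt(2)/3)) = -19 + 31*(-45 + (4/3 - 5*sqrt(2)/3)) = -19 + 31*(-131/3 - 5*sqrt(2)/3) = -19 + (-4061/3 - 155*sqrt(2)/3) = -4118/3 - 155*sqrt(2)/3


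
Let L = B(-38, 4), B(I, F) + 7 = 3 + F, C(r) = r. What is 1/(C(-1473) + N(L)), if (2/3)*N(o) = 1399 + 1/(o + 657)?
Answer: 219/136985 ≈ 0.0015987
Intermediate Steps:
B(I, F) = -4 + F (B(I, F) = -7 + (3 + F) = -4 + F)
L = 0 (L = -4 + 4 = 0)
N(o) = 4197/2 + 3/(2*(657 + o)) (N(o) = 3*(1399 + 1/(o + 657))/2 = 3*(1399 + 1/(657 + o))/2 = 4197/2 + 3/(2*(657 + o)))
1/(C(-1473) + N(L)) = 1/(-1473 + 3*(919144 + 1399*0)/(2*(657 + 0))) = 1/(-1473 + (3/2)*(919144 + 0)/657) = 1/(-1473 + (3/2)*(1/657)*919144) = 1/(-1473 + 459572/219) = 1/(136985/219) = 219/136985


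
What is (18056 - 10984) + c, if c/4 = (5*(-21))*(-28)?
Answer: 18832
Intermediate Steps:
c = 11760 (c = 4*((5*(-21))*(-28)) = 4*(-105*(-28)) = 4*2940 = 11760)
(18056 - 10984) + c = (18056 - 10984) + 11760 = 7072 + 11760 = 18832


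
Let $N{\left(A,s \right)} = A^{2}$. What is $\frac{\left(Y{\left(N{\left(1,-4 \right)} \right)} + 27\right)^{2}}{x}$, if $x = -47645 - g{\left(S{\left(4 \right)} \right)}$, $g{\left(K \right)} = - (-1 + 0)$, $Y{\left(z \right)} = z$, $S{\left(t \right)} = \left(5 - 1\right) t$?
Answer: $- \frac{392}{23823} \approx -0.016455$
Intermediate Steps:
$S{\left(t \right)} = 4 t$
$g{\left(K \right)} = 1$ ($g{\left(K \right)} = \left(-1\right) \left(-1\right) = 1$)
$x = -47646$ ($x = -47645 - 1 = -47646$)
$\frac{\left(Y{\left(N{\left(1,-4 \right)} \right)} + 27\right)^{2}}{x} = \frac{\left(1^{2} + 27\right)^{2}}{-47646} = \left(1 + 27\right)^{2} \left(- \frac{1}{47646}\right) = 28^{2} \left(- \frac{1}{47646}\right) = 784 \left(- \frac{1}{47646}\right) = - \frac{392}{23823}$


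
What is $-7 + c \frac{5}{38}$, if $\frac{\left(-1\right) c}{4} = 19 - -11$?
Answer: $- \frac{433}{19} \approx -22.789$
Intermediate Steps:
$c = -120$ ($c = - 4 \left(19 - -11\right) = - 4 \left(19 + 11\right) = \left(-4\right) 30 = -120$)
$-7 + c \frac{5}{38} = -7 - 120 \cdot \frac{5}{38} = -7 - 120 \cdot 5 \cdot \frac{1}{38} = -7 - \frac{300}{19} = - \frac{433}{19}$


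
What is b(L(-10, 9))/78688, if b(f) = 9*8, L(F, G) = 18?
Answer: 9/9836 ≈ 0.00091501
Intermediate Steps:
b(f) = 72
b(L(-10, 9))/78688 = 72/78688 = 72*(1/78688) = 9/9836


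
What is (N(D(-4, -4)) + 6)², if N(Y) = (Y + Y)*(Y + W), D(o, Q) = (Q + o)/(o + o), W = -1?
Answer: 36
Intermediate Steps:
D(o, Q) = (Q + o)/(2*o) (D(o, Q) = (Q + o)/((2*o)) = (Q + o)*(1/(2*o)) = (Q + o)/(2*o))
N(Y) = 2*Y*(-1 + Y) (N(Y) = (Y + Y)*(Y - 1) = (2*Y)*(-1 + Y) = 2*Y*(-1 + Y))
(N(D(-4, -4)) + 6)² = (2*((½)*(-4 - 4)/(-4))*(-1 + (½)*(-4 - 4)/(-4)) + 6)² = (2*((½)*(-¼)*(-8))*(-1 + (½)*(-¼)*(-8)) + 6)² = (2*1*(-1 + 1) + 6)² = (2*1*0 + 6)² = (0 + 6)² = 6² = 36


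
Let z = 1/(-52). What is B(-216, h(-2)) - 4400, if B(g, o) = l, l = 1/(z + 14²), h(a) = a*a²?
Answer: -44840348/10191 ≈ -4400.0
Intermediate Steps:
h(a) = a³
z = -1/52 ≈ -0.019231
l = 52/10191 (l = 1/(-1/52 + 14²) = 1/(-1/52 + 196) = 1/(10191/52) = 52/10191 ≈ 0.0051025)
B(g, o) = 52/10191
B(-216, h(-2)) - 4400 = 52/10191 - 4400 = -44840348/10191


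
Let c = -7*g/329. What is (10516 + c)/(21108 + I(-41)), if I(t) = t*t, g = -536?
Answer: 494788/1071083 ≈ 0.46195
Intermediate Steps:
I(t) = t**2
c = 536/47 (c = -(-3752)/329 = -7*(-536/329) = 536/47 ≈ 11.404)
(10516 + c)/(21108 + I(-41)) = (10516 + 536/47)/(21108 + (-41)**2) = 494788/(47*(21108 + 1681)) = (494788/47)/22789 = (494788/47)*(1/22789) = 494788/1071083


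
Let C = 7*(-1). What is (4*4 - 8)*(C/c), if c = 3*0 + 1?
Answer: -56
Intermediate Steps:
C = -7
c = 1 (c = 0 + 1 = 1)
(4*4 - 8)*(C/c) = (4*4 - 8)*(-7/1) = (16 - 8)*(-7*1) = 8*(-7) = -56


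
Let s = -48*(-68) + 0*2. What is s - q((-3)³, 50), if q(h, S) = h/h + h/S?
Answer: 163177/50 ≈ 3263.5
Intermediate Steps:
q(h, S) = 1 + h/S
s = 3264 (s = 3264 + 0 = 3264)
s - q((-3)³, 50) = 3264 - (50 + (-3)³)/50 = 3264 - (50 - 27)/50 = 3264 - 23/50 = 163177/50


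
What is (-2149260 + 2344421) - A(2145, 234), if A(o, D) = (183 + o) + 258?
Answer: 192575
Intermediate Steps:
A(o, D) = 441 + o
(-2149260 + 2344421) - A(2145, 234) = (-2149260 + 2344421) - (441 + 2145) = 195161 - 1*2586 = 195161 - 2586 = 192575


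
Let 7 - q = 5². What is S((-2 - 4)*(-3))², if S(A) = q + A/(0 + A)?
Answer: 289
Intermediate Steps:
q = -18 (q = 7 - 1*5² = 7 - 1*25 = 7 - 25 = -18)
S(A) = -17 (S(A) = -18 + A/(0 + A) = -18 + A/A = -18 + 1 = -17)
S((-2 - 4)*(-3))² = (-17)² = 289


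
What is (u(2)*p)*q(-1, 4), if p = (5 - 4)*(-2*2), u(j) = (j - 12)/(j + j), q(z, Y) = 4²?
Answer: 160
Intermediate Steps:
q(z, Y) = 16
u(j) = (-12 + j)/(2*j) (u(j) = (-12 + j)/((2*j)) = (-12 + j)*(1/(2*j)) = (-12 + j)/(2*j))
p = -4 (p = 1*(-4) = -4)
(u(2)*p)*q(-1, 4) = (((½)*(-12 + 2)/2)*(-4))*16 = (((½)*(½)*(-10))*(-4))*16 = -5/2*(-4)*16 = 10*16 = 160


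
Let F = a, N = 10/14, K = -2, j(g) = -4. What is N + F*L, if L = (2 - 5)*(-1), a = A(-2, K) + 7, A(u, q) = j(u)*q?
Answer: 320/7 ≈ 45.714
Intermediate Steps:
N = 5/7 (N = 10*(1/14) = 5/7 ≈ 0.71429)
A(u, q) = -4*q
a = 15 (a = -4*(-2) + 7 = 8 + 7 = 15)
F = 15
L = 3 (L = -3*(-1) = 3)
N + F*L = 5/7 + 15*3 = 5/7 + 45 = 320/7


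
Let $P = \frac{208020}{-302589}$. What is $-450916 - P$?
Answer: $- \frac{45480671168}{100863} \approx -4.5092 \cdot 10^{5}$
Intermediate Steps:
$P = - \frac{69340}{100863}$ ($P = 208020 \left(- \frac{1}{302589}\right) = - \frac{69340}{100863} \approx -0.68747$)
$-450916 - P = -450916 - - \frac{69340}{100863} = -450916 + \frac{69340}{100863} = - \frac{45480671168}{100863}$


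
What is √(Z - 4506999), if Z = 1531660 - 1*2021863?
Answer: I*√4997202 ≈ 2235.4*I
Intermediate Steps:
Z = -490203 (Z = 1531660 - 2021863 = -490203)
√(Z - 4506999) = √(-490203 - 4506999) = √(-4997202) = I*√4997202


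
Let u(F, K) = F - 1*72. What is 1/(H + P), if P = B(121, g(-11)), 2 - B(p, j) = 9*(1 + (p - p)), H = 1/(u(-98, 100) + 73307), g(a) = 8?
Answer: -73137/511958 ≈ -0.14286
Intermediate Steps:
u(F, K) = -72 + F (u(F, K) = F - 72 = -72 + F)
H = 1/73137 (H = 1/((-72 - 98) + 73307) = 1/(-170 + 73307) = 1/73137 ≈ 1.3673e-5)
B(p, j) = -7 (B(p, j) = 2 - 9*(1 + (p - p)) = 2 - 9*(1 + 0) = 2 - 9 = -7)
P = -7
1/(H + P) = 1/(1/73137 - 7) = 1/(-511958/73137) = -73137/511958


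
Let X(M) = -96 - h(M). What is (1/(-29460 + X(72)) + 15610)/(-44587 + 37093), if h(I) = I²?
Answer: -542291399/260341560 ≈ -2.0830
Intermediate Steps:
X(M) = -96 - M²
(1/(-29460 + X(72)) + 15610)/(-44587 + 37093) = (1/(-29460 + (-96 - 1*72²)) + 15610)/(-44587 + 37093) = (1/(-29460 + (-96 - 1*5184)) + 15610)/(-7494) = (1/(-29460 + (-96 - 5184)) + 15610)*(-1/7494) = (1/(-29460 - 5280) + 15610)*(-1/7494) = (1/(-34740) + 15610)*(-1/7494) = (-1/34740 + 15610)*(-1/7494) = (542291399/34740)*(-1/7494) = -542291399/260341560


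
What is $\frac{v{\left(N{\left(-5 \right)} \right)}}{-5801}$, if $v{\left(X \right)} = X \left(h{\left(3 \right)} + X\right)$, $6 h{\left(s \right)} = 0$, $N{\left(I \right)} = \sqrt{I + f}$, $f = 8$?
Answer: $- \frac{3}{5801} \approx -0.00051715$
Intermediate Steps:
$N{\left(I \right)} = \sqrt{8 + I}$ ($N{\left(I \right)} = \sqrt{I + 8} = \sqrt{8 + I}$)
$h{\left(s \right)} = 0$ ($h{\left(s \right)} = \frac{1}{6} \cdot 0 = 0$)
$v{\left(X \right)} = X^{2}$ ($v{\left(X \right)} = X \left(0 + X\right) = X X = X^{2}$)
$\frac{v{\left(N{\left(-5 \right)} \right)}}{-5801} = \frac{\left(\sqrt{8 - 5}\right)^{2}}{-5801} = \left(\sqrt{3}\right)^{2} \left(- \frac{1}{5801}\right) = 3 \left(- \frac{1}{5801}\right) = - \frac{3}{5801}$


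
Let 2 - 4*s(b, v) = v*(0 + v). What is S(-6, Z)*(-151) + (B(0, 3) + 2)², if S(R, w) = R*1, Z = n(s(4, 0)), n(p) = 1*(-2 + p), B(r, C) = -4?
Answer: 910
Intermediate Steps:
s(b, v) = ½ - v²/4 (s(b, v) = ½ - v*(0 + v)/4 = ½ - v*v/4 = ½ - v²/4)
n(p) = -2 + p
Z = -3/2 (Z = -2 + (½ - ¼*0²) = -2 + (½ - ¼*0) = -2 + (½ + 0) = -2 + ½ = -3/2 ≈ -1.5000)
S(R, w) = R
S(-6, Z)*(-151) + (B(0, 3) + 2)² = -6*(-151) + (-4 + 2)² = 906 + (-2)² = 906 + 4 = 910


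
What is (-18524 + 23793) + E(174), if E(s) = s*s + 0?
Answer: 35545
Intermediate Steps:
E(s) = s² (E(s) = s² + 0 = s²)
(-18524 + 23793) + E(174) = (-18524 + 23793) + 174² = 5269 + 30276 = 35545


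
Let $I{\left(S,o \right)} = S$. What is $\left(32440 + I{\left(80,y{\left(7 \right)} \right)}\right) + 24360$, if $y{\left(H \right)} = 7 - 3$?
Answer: $56880$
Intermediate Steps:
$y{\left(H \right)} = 4$ ($y{\left(H \right)} = 7 - 3 = 4$)
$\left(32440 + I{\left(80,y{\left(7 \right)} \right)}\right) + 24360 = \left(32440 + 80\right) + 24360 = 32520 + 24360 = 56880$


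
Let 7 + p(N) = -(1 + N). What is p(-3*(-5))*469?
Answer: -10787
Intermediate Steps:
p(N) = -8 - N (p(N) = -7 - (1 + N) = -7 + (-1 - N) = -8 - N)
p(-3*(-5))*469 = (-8 - (-3)*(-5))*469 = (-8 - 1*15)*469 = (-8 - 15)*469 = -23*469 = -10787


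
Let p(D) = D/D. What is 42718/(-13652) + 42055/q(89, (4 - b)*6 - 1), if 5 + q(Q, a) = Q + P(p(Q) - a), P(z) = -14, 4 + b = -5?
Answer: 14278615/23891 ≈ 597.66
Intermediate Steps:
p(D) = 1
b = -9 (b = -4 - 5 = -9)
q(Q, a) = -19 + Q (q(Q, a) = -5 + (Q - 14) = -5 + (-14 + Q) = -19 + Q)
42718/(-13652) + 42055/q(89, (4 - b)*6 - 1) = 42718/(-13652) + 42055/(-19 + 89) = 42718*(-1/13652) + 42055/70 = -21359/6826 + 42055*(1/70) = -21359/6826 + 8411/14 = 14278615/23891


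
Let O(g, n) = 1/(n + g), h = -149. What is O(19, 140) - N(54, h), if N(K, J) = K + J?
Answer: 15106/159 ≈ 95.006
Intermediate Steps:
N(K, J) = J + K
O(g, n) = 1/(g + n)
O(19, 140) - N(54, h) = 1/(19 + 140) - (-149 + 54) = 1/159 - 1*(-95) = 1/159 + 95 = 15106/159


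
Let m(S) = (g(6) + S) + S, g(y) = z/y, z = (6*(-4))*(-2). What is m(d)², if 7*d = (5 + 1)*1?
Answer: 4624/49 ≈ 94.367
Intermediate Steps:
z = 48 (z = -24*(-2) = 48)
g(y) = 48/y
d = 6/7 (d = ((5 + 1)*1)/7 = (6*1)/7 = (⅐)*6 = 6/7 ≈ 0.85714)
m(S) = 8 + 2*S (m(S) = (48/6 + S) + S = (48*(⅙) + S) + S = (8 + S) + S = 8 + 2*S)
m(d)² = (8 + 2*(6/7))² = (8 + 12/7)² = (68/7)² = 4624/49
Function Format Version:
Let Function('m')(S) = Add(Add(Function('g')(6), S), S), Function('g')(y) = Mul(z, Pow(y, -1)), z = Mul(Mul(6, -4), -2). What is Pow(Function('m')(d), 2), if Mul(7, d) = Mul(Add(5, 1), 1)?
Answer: Rational(4624, 49) ≈ 94.367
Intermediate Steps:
z = 48 (z = Mul(-24, -2) = 48)
Function('g')(y) = Mul(48, Pow(y, -1))
d = Rational(6, 7) (d = Mul(Rational(1, 7), Mul(Add(5, 1), 1)) = Mul(Rational(1, 7), Mul(6, 1)) = Mul(Rational(1, 7), 6) = Rational(6, 7) ≈ 0.85714)
Function('m')(S) = Add(8, Mul(2, S)) (Function('m')(S) = Add(Add(Mul(48, Pow(6, -1)), S), S) = Add(Add(Mul(48, Rational(1, 6)), S), S) = Add(Add(8, S), S) = Add(8, Mul(2, S)))
Pow(Function('m')(d), 2) = Pow(Add(8, Mul(2, Rational(6, 7))), 2) = Pow(Add(8, Rational(12, 7)), 2) = Pow(Rational(68, 7), 2) = Rational(4624, 49)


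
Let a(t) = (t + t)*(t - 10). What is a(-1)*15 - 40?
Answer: 290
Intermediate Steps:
a(t) = 2*t*(-10 + t) (a(t) = (2*t)*(-10 + t) = 2*t*(-10 + t))
a(-1)*15 - 40 = (2*(-1)*(-10 - 1))*15 - 40 = (2*(-1)*(-11))*15 - 40 = 22*15 - 40 = 330 - 40 = 290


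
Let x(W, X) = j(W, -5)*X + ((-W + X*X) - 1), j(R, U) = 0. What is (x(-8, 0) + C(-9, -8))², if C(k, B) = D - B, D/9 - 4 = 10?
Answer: 19881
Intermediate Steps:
D = 126 (D = 36 + 9*10 = 36 + 90 = 126)
x(W, X) = -1 + X² - W (x(W, X) = 0*X + ((-W + X*X) - 1) = 0 + ((-W + X²) - 1) = 0 + ((X² - W) - 1) = 0 + (-1 + X² - W) = -1 + X² - W)
C(k, B) = 126 - B
(x(-8, 0) + C(-9, -8))² = ((-1 + 0² - 1*(-8)) + (126 - 1*(-8)))² = ((-1 + 0 + 8) + (126 + 8))² = (7 + 134)² = 141² = 19881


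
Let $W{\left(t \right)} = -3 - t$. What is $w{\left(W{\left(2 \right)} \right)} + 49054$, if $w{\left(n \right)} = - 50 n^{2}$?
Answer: $47804$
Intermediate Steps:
$w{\left(W{\left(2 \right)} \right)} + 49054 = - 50 \left(-3 - 2\right)^{2} + 49054 = - 50 \left(-5\right)^{2} + 49054 = \left(-50\right) 25 + 49054 = -1250 + 49054 = 47804$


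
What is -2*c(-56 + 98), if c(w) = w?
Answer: -84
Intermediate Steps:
-2*c(-56 + 98) = -2*(-56 + 98) = -2*42 = -84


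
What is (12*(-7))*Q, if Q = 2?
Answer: -168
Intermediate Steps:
(12*(-7))*Q = (12*(-7))*2 = -84*2 = -168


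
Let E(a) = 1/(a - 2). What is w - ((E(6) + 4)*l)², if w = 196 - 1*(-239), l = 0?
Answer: 435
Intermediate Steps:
E(a) = 1/(-2 + a)
w = 435 (w = 196 + 239 = 435)
w - ((E(6) + 4)*l)² = 435 - ((1/(-2 + 6) + 4)*0)² = 435 - ((1/4 + 4)*0)² = 435 - ((¼ + 4)*0)² = 435 - ((17/4)*0)² = 435 - 1*0² = 435 - 1*0 = 435 + 0 = 435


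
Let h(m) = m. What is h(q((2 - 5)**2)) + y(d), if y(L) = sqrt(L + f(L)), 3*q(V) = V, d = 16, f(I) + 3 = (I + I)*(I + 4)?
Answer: 3 + sqrt(653) ≈ 28.554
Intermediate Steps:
f(I) = -3 + 2*I*(4 + I) (f(I) = -3 + (I + I)*(I + 4) = -3 + (2*I)*(4 + I) = -3 + 2*I*(4 + I))
q(V) = V/3
y(L) = sqrt(-3 + 2*L**2 + 9*L) (y(L) = sqrt(L + (-3 + 2*L**2 + 8*L)) = sqrt(-3 + 2*L**2 + 9*L))
h(q((2 - 5)**2)) + y(d) = (2 - 5)**2/3 + sqrt(-3 + 2*16**2 + 9*16) = (1/3)*(-3)**2 + sqrt(-3 + 2*256 + 144) = (1/3)*9 + sqrt(-3 + 512 + 144) = 3 + sqrt(653)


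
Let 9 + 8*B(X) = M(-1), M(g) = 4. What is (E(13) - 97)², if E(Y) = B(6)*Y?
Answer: 707281/64 ≈ 11051.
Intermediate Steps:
B(X) = -5/8 (B(X) = -9/8 + (⅛)*4 = -9/8 + ½ = -5/8)
E(Y) = -5*Y/8
(E(13) - 97)² = (-5/8*13 - 97)² = (-65/8 - 97)² = (-841/8)² = 707281/64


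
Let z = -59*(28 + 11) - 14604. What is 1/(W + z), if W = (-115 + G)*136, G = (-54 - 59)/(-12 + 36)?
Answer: -3/99556 ≈ -3.0134e-5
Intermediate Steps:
G = -113/24 ≈ -4.7083
W = -48841/3 (W = (-115 - 113/24)*136 = -2873/24*136 = -48841/3 ≈ -16280.)
z = -16905 (z = -59*39 - 14604 = -2301 - 14604 = -16905)
1/(W + z) = 1/(-48841/3 - 16905) = 1/(-99556/3) = -3/99556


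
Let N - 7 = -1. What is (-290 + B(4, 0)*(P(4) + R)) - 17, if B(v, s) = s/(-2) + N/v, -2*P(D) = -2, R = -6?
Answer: -629/2 ≈ -314.50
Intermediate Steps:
N = 6 (N = 7 - 1 = 6)
P(D) = 1 (P(D) = -½*(-2) = 1)
B(v, s) = 6/v - s/2 (B(v, s) = s/(-2) + 6/v = s*(-½) + 6/v = -s/2 + 6/v = 6/v - s/2)
(-290 + B(4, 0)*(P(4) + R)) - 17 = (-290 + (6/4 - ½*0)*(1 - 6)) - 17 = (-290 + (6*(¼) + 0)*(-5)) - 17 = (-290 + (3/2 + 0)*(-5)) - 17 = (-290 + (3/2)*(-5)) - 17 = (-290 - 15/2) - 17 = -595/2 - 17 = -629/2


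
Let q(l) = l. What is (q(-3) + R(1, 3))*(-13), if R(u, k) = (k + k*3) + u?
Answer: -130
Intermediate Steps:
R(u, k) = u + 4*k (R(u, k) = (k + 3*k) + u = 4*k + u = u + 4*k)
(q(-3) + R(1, 3))*(-13) = (-3 + (1 + 4*3))*(-13) = (-3 + (1 + 12))*(-13) = (-3 + 13)*(-13) = 10*(-13) = -130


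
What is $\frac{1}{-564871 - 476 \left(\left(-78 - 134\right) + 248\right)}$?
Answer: $- \frac{1}{582007} \approx -1.7182 \cdot 10^{-6}$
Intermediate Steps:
$\frac{1}{-564871 - 476 \left(\left(-78 - 134\right) + 248\right)} = \frac{1}{-564871 - 476 \left(-212 + 248\right)} = \frac{1}{-564871 - 17136} = \frac{1}{-582007} = - \frac{1}{582007}$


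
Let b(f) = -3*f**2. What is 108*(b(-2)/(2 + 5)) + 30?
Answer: -1086/7 ≈ -155.14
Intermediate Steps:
108*(b(-2)/(2 + 5)) + 30 = 108*((-3*(-2)**2)/(2 + 5)) + 30 = 108*((-3*4)/7) + 30 = 108*((1/7)*(-12)) + 30 = 108*(-12/7) + 30 = -1296/7 + 30 = -1086/7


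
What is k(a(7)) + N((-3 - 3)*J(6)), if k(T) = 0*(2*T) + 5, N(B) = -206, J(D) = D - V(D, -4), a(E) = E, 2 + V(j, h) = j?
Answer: -201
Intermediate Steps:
V(j, h) = -2 + j
J(D) = 2 (J(D) = D - (-2 + D) = D + (2 - D) = 2)
k(T) = 5 (k(T) = 0 + 5 = 5)
k(a(7)) + N((-3 - 3)*J(6)) = 5 - 206 = -201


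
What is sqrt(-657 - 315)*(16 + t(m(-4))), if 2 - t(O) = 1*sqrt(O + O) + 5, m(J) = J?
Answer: 36*sqrt(6) + 234*I*sqrt(3) ≈ 88.182 + 405.3*I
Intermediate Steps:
t(O) = -3 - sqrt(2)*sqrt(O) (t(O) = 2 - (1*sqrt(O + O) + 5) = 2 - (1*sqrt(2*O) + 5) = 2 - (1*(sqrt(2)*sqrt(O)) + 5) = 2 - (sqrt(2)*sqrt(O) + 5) = 2 - (5 + sqrt(2)*sqrt(O)) = 2 + (-5 - sqrt(2)*sqrt(O)) = -3 - sqrt(2)*sqrt(O))
sqrt(-657 - 315)*(16 + t(m(-4))) = sqrt(-657 - 315)*(16 + (-3 - sqrt(2)*sqrt(-4))) = sqrt(-972)*(16 + (-3 - sqrt(2)*2*I)) = (18*I*sqrt(3))*(16 + (-3 - 2*I*sqrt(2))) = (18*I*sqrt(3))*(13 - 2*I*sqrt(2)) = 18*I*sqrt(3)*(13 - 2*I*sqrt(2))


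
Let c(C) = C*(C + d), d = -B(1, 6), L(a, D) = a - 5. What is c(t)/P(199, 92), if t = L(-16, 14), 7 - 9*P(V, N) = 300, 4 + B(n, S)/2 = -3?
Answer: -1323/293 ≈ -4.5154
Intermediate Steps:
B(n, S) = -14 (B(n, S) = -8 + 2*(-3) = -8 - 6 = -14)
L(a, D) = -5 + a
P(V, N) = -293/9 (P(V, N) = 7/9 - 1/9*300 = 7/9 - 100/3 = -293/9)
d = 14 (d = -1*(-14) = 14)
t = -21 (t = -5 - 16 = -21)
c(C) = C*(14 + C) (c(C) = C*(C + 14) = C*(14 + C))
c(t)/P(199, 92) = (-21*(14 - 21))/(-293/9) = -21*(-7)*(-9/293) = 147*(-9/293) = -1323/293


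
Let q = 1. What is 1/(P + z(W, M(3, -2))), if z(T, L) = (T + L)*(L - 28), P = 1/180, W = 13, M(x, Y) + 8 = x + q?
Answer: -180/51839 ≈ -0.0034723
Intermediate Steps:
M(x, Y) = -7 + x (M(x, Y) = -8 + (x + 1) = -8 + (1 + x) = -7 + x)
P = 1/180 ≈ 0.0055556
z(T, L) = (-28 + L)*(L + T) (z(T, L) = (L + T)*(-28 + L) = (-28 + L)*(L + T))
1/(P + z(W, M(3, -2))) = 1/(1/180 + ((-7 + 3)² - 28*(-7 + 3) - 28*13 + (-7 + 3)*13)) = 1/(1/180 + ((-4)² - 28*(-4) - 364 - 4*13)) = 1/(1/180 + (16 + 112 - 364 - 52)) = 1/(1/180 - 288) = 1/(-51839/180) = -180/51839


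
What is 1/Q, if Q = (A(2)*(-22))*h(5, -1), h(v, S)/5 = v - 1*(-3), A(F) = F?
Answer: -1/1760 ≈ -0.00056818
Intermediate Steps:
h(v, S) = 15 + 5*v (h(v, S) = 5*(v - 1*(-3)) = 5*(v + 3) = 5*(3 + v) = 15 + 5*v)
Q = -1760 (Q = (2*(-22))*(15 + 5*5) = -44*(15 + 25) = -44*40 = -1760)
1/Q = 1/(-1760) = -1/1760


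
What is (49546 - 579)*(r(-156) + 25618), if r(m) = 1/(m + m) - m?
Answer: 393767493929/312 ≈ 1.2621e+9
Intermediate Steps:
r(m) = 1/(2*m) - m
(49546 - 579)*(r(-156) + 25618) = (49546 - 579)*(((½)/(-156) - 1*(-156)) + 25618) = 48967*(((½)*(-1/156) + 156) + 25618) = 48967*((-1/312 + 156) + 25618) = 48967*(48671/312 + 25618) = 48967*(8041487/312) = 393767493929/312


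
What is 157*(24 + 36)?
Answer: 9420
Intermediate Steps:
157*(24 + 36) = 157*60 = 9420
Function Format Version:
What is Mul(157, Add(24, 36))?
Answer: 9420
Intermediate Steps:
Mul(157, Add(24, 36)) = Mul(157, 60) = 9420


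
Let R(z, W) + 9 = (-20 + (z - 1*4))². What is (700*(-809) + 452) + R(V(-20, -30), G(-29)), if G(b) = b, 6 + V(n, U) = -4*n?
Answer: -563357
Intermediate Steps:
V(n, U) = -6 - 4*n
R(z, W) = -9 + (-24 + z)² (R(z, W) = -9 + (-20 + (z - 1*4))² = -9 + (-20 + (z - 4))² = -9 + (-20 + (-4 + z))² = -9 + (-24 + z)²)
(700*(-809) + 452) + R(V(-20, -30), G(-29)) = (700*(-809) + 452) + (-9 + (-24 + (-6 - 4*(-20)))²) = (-566300 + 452) + (-9 + (-24 + (-6 + 80))²) = -565848 + (-9 + (-24 + 74)²) = -565848 + (-9 + 50²) = -565848 + (-9 + 2500) = -565848 + 2491 = -563357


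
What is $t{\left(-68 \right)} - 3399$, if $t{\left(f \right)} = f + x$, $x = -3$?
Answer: $-3470$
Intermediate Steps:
$t{\left(f \right)} = -3 + f$ ($t{\left(f \right)} = f - 3 = -3 + f$)
$t{\left(-68 \right)} - 3399 = \left(-3 - 68\right) - 3399 = -71 - 3399 = -3470$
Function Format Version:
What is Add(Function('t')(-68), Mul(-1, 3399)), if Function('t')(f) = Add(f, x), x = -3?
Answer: -3470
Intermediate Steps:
Function('t')(f) = Add(-3, f) (Function('t')(f) = Add(f, -3) = Add(-3, f))
Add(Function('t')(-68), Mul(-1, 3399)) = Add(Add(-3, -68), Mul(-1, 3399)) = Add(-71, -3399) = -3470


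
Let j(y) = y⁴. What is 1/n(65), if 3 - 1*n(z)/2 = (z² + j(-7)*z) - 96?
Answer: -1/320382 ≈ -3.1213e-6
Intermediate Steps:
n(z) = 198 - 4802*z - 2*z² (n(z) = 6 - 2*((z² + (-7)⁴*z) - 96) = 6 - 2*((z² + 2401*z) - 96) = 6 - 2*(-96 + z² + 2401*z) = 6 + (192 - 4802*z - 2*z²) = 198 - 4802*z - 2*z²)
1/n(65) = 1/(198 - 4802*65 - 2*65²) = 1/(198 - 312130 - 2*4225) = 1/(198 - 312130 - 8450) = 1/(-320382) = -1/320382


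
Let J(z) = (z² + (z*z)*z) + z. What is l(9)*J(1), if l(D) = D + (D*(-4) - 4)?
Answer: -93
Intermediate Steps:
J(z) = z + z² + z³ (J(z) = (z² + z²*z) + z = (z² + z³) + z = z + z² + z³)
l(D) = -4 - 3*D (l(D) = D + (-4*D - 4) = D + (-4 - 4*D) = -4 - 3*D)
l(9)*J(1) = (-4 - 3*9)*(1*(1 + 1 + 1²)) = (-4 - 27)*(1*(1 + 1 + 1)) = -31*3 = -93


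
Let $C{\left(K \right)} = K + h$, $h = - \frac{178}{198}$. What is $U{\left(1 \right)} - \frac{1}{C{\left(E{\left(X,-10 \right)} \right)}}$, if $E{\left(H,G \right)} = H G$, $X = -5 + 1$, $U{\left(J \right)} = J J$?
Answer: $\frac{3772}{3871} \approx 0.97443$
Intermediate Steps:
$U{\left(J \right)} = J^{2}$
$h = - \frac{89}{99}$ ($h = \left(-178\right) \frac{1}{198} = - \frac{89}{99} \approx -0.89899$)
$X = -4$
$E{\left(H,G \right)} = G H$
$C{\left(K \right)} = - \frac{89}{99} + K$ ($C{\left(K \right)} = K - \frac{89}{99} = - \frac{89}{99} + K$)
$U{\left(1 \right)} - \frac{1}{C{\left(E{\left(X,-10 \right)} \right)}} = 1^{2} - \frac{1}{- \frac{89}{99} - -40} = 1 - \frac{1}{- \frac{89}{99} + 40} = 1 - \frac{1}{\frac{3871}{99}} = 1 - \frac{99}{3871} = \frac{3772}{3871}$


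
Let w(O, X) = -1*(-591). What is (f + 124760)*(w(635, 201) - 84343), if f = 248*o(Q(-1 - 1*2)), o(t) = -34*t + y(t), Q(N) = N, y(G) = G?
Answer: -12505178624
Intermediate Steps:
o(t) = -33*t (o(t) = -34*t + t = -33*t)
w(O, X) = 591
f = 24552 (f = 248*(-33*(-1 - 1*2)) = 248*(-33*(-1 - 2)) = 248*(-33*(-3)) = 248*99 = 24552)
(f + 124760)*(w(635, 201) - 84343) = (24552 + 124760)*(591 - 84343) = 149312*(-83752) = -12505178624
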